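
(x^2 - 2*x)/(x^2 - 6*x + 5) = x*(x - 2)/(x^2 - 6*x + 5)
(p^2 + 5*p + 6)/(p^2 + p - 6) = (p + 2)/(p - 2)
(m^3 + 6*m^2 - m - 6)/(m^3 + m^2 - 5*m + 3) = (m^2 + 7*m + 6)/(m^2 + 2*m - 3)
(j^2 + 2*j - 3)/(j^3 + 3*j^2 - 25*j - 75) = (j - 1)/(j^2 - 25)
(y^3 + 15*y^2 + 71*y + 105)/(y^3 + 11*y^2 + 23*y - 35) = (y + 3)/(y - 1)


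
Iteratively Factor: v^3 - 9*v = (v)*(v^2 - 9) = v*(v + 3)*(v - 3)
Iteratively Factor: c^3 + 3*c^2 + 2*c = (c + 1)*(c^2 + 2*c) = c*(c + 1)*(c + 2)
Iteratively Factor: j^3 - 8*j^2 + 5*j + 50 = (j - 5)*(j^2 - 3*j - 10) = (j - 5)*(j + 2)*(j - 5)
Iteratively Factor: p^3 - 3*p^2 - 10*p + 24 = (p - 4)*(p^2 + p - 6) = (p - 4)*(p + 3)*(p - 2)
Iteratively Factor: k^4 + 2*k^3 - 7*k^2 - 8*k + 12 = (k + 2)*(k^3 - 7*k + 6) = (k - 2)*(k + 2)*(k^2 + 2*k - 3) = (k - 2)*(k - 1)*(k + 2)*(k + 3)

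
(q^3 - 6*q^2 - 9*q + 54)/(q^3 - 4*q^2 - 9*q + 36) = (q - 6)/(q - 4)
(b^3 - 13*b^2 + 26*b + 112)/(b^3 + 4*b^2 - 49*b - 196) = (b^2 - 6*b - 16)/(b^2 + 11*b + 28)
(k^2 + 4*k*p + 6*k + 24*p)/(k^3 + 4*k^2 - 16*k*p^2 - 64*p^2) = (-k - 6)/(-k^2 + 4*k*p - 4*k + 16*p)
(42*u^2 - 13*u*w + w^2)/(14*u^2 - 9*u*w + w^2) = (6*u - w)/(2*u - w)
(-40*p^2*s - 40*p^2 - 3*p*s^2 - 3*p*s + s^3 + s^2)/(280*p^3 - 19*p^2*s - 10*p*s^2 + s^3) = (-s - 1)/(7*p - s)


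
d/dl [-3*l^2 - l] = -6*l - 1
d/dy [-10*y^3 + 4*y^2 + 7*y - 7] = -30*y^2 + 8*y + 7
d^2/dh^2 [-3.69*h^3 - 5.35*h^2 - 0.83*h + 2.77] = -22.14*h - 10.7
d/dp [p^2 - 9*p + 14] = 2*p - 9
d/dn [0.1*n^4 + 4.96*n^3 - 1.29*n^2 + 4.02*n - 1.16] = 0.4*n^3 + 14.88*n^2 - 2.58*n + 4.02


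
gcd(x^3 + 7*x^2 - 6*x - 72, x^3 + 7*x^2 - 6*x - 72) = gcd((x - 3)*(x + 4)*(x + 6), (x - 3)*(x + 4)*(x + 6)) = x^3 + 7*x^2 - 6*x - 72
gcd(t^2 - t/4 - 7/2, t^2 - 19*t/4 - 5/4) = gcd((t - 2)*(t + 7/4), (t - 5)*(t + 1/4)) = 1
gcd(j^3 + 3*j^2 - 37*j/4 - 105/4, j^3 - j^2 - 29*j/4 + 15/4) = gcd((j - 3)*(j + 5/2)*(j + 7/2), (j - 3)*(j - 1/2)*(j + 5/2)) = j^2 - j/2 - 15/2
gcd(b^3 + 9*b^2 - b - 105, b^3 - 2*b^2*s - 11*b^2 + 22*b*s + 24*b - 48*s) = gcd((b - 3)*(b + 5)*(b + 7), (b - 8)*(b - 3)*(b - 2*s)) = b - 3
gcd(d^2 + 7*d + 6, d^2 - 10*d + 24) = 1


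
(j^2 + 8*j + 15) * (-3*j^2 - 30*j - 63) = -3*j^4 - 54*j^3 - 348*j^2 - 954*j - 945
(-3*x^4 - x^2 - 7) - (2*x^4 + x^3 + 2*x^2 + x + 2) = -5*x^4 - x^3 - 3*x^2 - x - 9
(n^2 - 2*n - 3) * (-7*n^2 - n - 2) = -7*n^4 + 13*n^3 + 21*n^2 + 7*n + 6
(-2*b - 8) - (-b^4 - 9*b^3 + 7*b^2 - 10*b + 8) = b^4 + 9*b^3 - 7*b^2 + 8*b - 16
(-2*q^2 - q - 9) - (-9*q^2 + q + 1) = 7*q^2 - 2*q - 10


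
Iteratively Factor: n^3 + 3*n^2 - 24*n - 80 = (n + 4)*(n^2 - n - 20) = (n - 5)*(n + 4)*(n + 4)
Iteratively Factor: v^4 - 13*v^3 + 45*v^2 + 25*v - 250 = (v - 5)*(v^3 - 8*v^2 + 5*v + 50) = (v - 5)*(v + 2)*(v^2 - 10*v + 25) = (v - 5)^2*(v + 2)*(v - 5)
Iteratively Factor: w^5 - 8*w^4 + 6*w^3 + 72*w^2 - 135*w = (w + 3)*(w^4 - 11*w^3 + 39*w^2 - 45*w) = (w - 3)*(w + 3)*(w^3 - 8*w^2 + 15*w) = w*(w - 3)*(w + 3)*(w^2 - 8*w + 15) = w*(w - 5)*(w - 3)*(w + 3)*(w - 3)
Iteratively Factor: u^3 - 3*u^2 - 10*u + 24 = (u + 3)*(u^2 - 6*u + 8) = (u - 4)*(u + 3)*(u - 2)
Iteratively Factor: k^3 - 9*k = (k - 3)*(k^2 + 3*k) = (k - 3)*(k + 3)*(k)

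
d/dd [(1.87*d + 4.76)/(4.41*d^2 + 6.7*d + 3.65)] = (8.2467*d^2 + 12.529*d - (1.87*d + 4.76)*(8.82*d + 6.7) + 6.8255)/(4.41*d^2 + 6.7*d + 3.65)^2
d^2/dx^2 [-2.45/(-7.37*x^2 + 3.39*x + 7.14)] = (266.15281*x^2 - 122.42307*x - 2.45*(14.74*x - 3.39)*(29.48*x - 6.78) - 257.84682)/(-7.37*x^2 + 3.39*x + 7.14)^3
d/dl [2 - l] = -1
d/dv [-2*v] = -2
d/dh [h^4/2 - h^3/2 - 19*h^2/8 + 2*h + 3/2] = 2*h^3 - 3*h^2/2 - 19*h/4 + 2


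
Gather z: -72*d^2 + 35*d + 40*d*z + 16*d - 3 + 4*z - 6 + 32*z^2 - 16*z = -72*d^2 + 51*d + 32*z^2 + z*(40*d - 12) - 9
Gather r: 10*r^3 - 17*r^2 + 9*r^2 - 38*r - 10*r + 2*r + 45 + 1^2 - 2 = 10*r^3 - 8*r^2 - 46*r + 44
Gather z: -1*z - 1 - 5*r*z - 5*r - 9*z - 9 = -5*r + z*(-5*r - 10) - 10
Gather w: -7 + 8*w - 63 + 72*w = 80*w - 70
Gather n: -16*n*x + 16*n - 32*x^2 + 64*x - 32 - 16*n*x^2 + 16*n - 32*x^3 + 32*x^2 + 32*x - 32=n*(-16*x^2 - 16*x + 32) - 32*x^3 + 96*x - 64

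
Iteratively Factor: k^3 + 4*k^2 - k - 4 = (k + 1)*(k^2 + 3*k - 4) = (k + 1)*(k + 4)*(k - 1)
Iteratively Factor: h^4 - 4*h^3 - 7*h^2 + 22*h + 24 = (h - 4)*(h^3 - 7*h - 6) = (h - 4)*(h + 2)*(h^2 - 2*h - 3) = (h - 4)*(h + 1)*(h + 2)*(h - 3)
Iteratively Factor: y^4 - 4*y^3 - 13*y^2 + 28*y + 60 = (y + 2)*(y^3 - 6*y^2 - y + 30) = (y - 3)*(y + 2)*(y^2 - 3*y - 10) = (y - 5)*(y - 3)*(y + 2)*(y + 2)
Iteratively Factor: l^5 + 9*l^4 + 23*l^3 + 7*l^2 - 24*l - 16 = (l - 1)*(l^4 + 10*l^3 + 33*l^2 + 40*l + 16) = (l - 1)*(l + 1)*(l^3 + 9*l^2 + 24*l + 16) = (l - 1)*(l + 1)*(l + 4)*(l^2 + 5*l + 4) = (l - 1)*(l + 1)*(l + 4)^2*(l + 1)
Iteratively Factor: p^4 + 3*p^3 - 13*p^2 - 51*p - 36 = (p + 3)*(p^3 - 13*p - 12) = (p + 1)*(p + 3)*(p^2 - p - 12) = (p - 4)*(p + 1)*(p + 3)*(p + 3)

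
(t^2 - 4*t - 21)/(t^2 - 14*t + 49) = (t + 3)/(t - 7)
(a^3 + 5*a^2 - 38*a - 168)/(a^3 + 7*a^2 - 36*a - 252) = (a + 4)/(a + 6)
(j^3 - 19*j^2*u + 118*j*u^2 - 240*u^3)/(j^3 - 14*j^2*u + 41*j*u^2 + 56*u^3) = (-j^2 + 11*j*u - 30*u^2)/(-j^2 + 6*j*u + 7*u^2)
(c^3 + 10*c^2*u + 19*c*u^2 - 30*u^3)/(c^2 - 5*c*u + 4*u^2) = (-c^2 - 11*c*u - 30*u^2)/(-c + 4*u)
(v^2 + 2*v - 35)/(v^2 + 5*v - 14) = (v - 5)/(v - 2)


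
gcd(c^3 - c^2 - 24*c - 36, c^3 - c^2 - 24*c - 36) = c^3 - c^2 - 24*c - 36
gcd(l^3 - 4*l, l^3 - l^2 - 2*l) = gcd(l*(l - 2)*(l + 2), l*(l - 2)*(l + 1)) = l^2 - 2*l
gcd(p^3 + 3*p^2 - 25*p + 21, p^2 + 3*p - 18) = p - 3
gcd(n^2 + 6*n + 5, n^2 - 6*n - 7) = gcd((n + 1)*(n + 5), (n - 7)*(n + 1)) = n + 1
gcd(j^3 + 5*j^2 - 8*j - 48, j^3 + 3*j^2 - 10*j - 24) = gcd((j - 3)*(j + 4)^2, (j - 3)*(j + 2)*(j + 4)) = j^2 + j - 12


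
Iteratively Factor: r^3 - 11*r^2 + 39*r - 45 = (r - 3)*(r^2 - 8*r + 15) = (r - 3)^2*(r - 5)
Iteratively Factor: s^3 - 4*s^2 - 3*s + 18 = (s - 3)*(s^2 - s - 6) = (s - 3)*(s + 2)*(s - 3)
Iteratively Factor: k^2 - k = (k - 1)*(k)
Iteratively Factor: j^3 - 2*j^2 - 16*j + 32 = (j + 4)*(j^2 - 6*j + 8) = (j - 4)*(j + 4)*(j - 2)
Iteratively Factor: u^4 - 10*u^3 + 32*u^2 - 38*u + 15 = (u - 1)*(u^3 - 9*u^2 + 23*u - 15) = (u - 1)^2*(u^2 - 8*u + 15) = (u - 5)*(u - 1)^2*(u - 3)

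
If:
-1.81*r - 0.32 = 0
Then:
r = -0.18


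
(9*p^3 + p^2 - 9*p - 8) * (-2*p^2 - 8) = -18*p^5 - 2*p^4 - 54*p^3 + 8*p^2 + 72*p + 64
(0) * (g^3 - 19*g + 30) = 0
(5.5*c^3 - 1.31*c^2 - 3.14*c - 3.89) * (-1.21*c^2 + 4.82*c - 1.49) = -6.655*c^5 + 28.0951*c^4 - 10.7098*c^3 - 8.476*c^2 - 14.0712*c + 5.7961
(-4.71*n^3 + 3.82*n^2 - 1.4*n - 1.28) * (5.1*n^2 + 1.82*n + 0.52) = -24.021*n^5 + 10.9098*n^4 - 2.6368*n^3 - 7.0896*n^2 - 3.0576*n - 0.6656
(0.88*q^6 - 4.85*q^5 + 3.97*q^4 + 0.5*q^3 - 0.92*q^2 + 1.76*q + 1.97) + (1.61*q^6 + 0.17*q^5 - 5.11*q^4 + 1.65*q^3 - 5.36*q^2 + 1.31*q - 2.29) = 2.49*q^6 - 4.68*q^5 - 1.14*q^4 + 2.15*q^3 - 6.28*q^2 + 3.07*q - 0.32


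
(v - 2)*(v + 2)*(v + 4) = v^3 + 4*v^2 - 4*v - 16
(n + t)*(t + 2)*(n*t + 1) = n^2*t^2 + 2*n^2*t + n*t^3 + 2*n*t^2 + n*t + 2*n + t^2 + 2*t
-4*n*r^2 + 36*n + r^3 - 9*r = (-4*n + r)*(r - 3)*(r + 3)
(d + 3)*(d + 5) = d^2 + 8*d + 15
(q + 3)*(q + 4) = q^2 + 7*q + 12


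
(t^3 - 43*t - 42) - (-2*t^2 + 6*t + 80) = t^3 + 2*t^2 - 49*t - 122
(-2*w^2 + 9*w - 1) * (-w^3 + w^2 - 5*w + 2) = 2*w^5 - 11*w^4 + 20*w^3 - 50*w^2 + 23*w - 2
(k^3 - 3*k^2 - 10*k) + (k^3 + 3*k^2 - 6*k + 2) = 2*k^3 - 16*k + 2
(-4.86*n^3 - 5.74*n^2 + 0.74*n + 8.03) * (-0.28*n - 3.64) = 1.3608*n^4 + 19.2976*n^3 + 20.6864*n^2 - 4.942*n - 29.2292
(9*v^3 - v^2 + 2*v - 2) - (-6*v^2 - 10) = 9*v^3 + 5*v^2 + 2*v + 8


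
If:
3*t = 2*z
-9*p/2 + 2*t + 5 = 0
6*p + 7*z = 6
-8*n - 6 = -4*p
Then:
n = -65/316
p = 86/79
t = -4/79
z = -6/79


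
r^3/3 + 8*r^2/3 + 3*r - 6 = (r/3 + 1)*(r - 1)*(r + 6)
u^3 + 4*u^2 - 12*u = u*(u - 2)*(u + 6)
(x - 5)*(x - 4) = x^2 - 9*x + 20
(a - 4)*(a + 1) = a^2 - 3*a - 4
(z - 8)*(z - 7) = z^2 - 15*z + 56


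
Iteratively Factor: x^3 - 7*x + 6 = (x - 2)*(x^2 + 2*x - 3) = (x - 2)*(x - 1)*(x + 3)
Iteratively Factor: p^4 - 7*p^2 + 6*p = (p - 1)*(p^3 + p^2 - 6*p) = (p - 1)*(p + 3)*(p^2 - 2*p) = p*(p - 1)*(p + 3)*(p - 2)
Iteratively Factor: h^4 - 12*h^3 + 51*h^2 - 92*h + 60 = (h - 2)*(h^3 - 10*h^2 + 31*h - 30) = (h - 3)*(h - 2)*(h^2 - 7*h + 10) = (h - 3)*(h - 2)^2*(h - 5)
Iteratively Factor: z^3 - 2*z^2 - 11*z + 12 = (z + 3)*(z^2 - 5*z + 4) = (z - 4)*(z + 3)*(z - 1)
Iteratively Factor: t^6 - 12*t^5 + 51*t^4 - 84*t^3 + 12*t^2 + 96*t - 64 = (t - 1)*(t^5 - 11*t^4 + 40*t^3 - 44*t^2 - 32*t + 64) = (t - 4)*(t - 1)*(t^4 - 7*t^3 + 12*t^2 + 4*t - 16) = (t - 4)*(t - 2)*(t - 1)*(t^3 - 5*t^2 + 2*t + 8) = (t - 4)*(t - 2)*(t - 1)*(t + 1)*(t^2 - 6*t + 8) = (t - 4)*(t - 2)^2*(t - 1)*(t + 1)*(t - 4)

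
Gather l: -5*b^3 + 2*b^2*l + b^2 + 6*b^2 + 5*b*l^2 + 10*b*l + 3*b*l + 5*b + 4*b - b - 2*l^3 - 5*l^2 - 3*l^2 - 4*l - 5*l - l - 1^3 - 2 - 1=-5*b^3 + 7*b^2 + 8*b - 2*l^3 + l^2*(5*b - 8) + l*(2*b^2 + 13*b - 10) - 4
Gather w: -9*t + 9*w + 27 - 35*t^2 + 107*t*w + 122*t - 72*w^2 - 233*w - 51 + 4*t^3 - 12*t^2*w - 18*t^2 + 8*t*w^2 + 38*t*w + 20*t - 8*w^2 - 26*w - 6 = 4*t^3 - 53*t^2 + 133*t + w^2*(8*t - 80) + w*(-12*t^2 + 145*t - 250) - 30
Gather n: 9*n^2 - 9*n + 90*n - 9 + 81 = 9*n^2 + 81*n + 72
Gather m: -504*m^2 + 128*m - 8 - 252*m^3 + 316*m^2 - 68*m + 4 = -252*m^3 - 188*m^2 + 60*m - 4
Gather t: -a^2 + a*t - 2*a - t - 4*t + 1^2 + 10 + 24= -a^2 - 2*a + t*(a - 5) + 35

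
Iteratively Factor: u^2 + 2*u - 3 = (u + 3)*(u - 1)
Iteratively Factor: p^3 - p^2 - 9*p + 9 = (p - 3)*(p^2 + 2*p - 3) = (p - 3)*(p - 1)*(p + 3)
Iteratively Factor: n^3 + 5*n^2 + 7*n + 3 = (n + 1)*(n^2 + 4*n + 3) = (n + 1)^2*(n + 3)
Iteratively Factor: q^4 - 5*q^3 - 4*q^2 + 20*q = (q + 2)*(q^3 - 7*q^2 + 10*q) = (q - 2)*(q + 2)*(q^2 - 5*q) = (q - 5)*(q - 2)*(q + 2)*(q)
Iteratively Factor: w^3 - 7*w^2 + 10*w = (w)*(w^2 - 7*w + 10) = w*(w - 2)*(w - 5)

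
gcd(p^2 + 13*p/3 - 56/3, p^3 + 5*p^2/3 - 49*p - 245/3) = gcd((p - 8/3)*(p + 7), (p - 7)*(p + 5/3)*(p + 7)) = p + 7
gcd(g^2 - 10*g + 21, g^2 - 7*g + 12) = g - 3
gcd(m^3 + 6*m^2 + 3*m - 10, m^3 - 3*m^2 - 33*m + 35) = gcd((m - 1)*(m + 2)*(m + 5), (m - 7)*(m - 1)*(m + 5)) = m^2 + 4*m - 5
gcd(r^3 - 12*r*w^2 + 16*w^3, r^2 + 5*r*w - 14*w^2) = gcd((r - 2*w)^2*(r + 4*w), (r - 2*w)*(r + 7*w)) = r - 2*w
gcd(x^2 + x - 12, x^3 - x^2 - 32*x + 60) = 1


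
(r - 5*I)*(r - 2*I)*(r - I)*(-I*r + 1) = -I*r^4 - 7*r^3 + 9*I*r^2 - 7*r + 10*I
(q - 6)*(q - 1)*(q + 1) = q^3 - 6*q^2 - q + 6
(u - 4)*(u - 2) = u^2 - 6*u + 8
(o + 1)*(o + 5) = o^2 + 6*o + 5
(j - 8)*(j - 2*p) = j^2 - 2*j*p - 8*j + 16*p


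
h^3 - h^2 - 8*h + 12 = (h - 2)^2*(h + 3)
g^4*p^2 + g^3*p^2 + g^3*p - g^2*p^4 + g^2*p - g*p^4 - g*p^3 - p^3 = (g - p)*(g + p)*(g*p + 1)*(g*p + p)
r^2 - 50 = (r - 5*sqrt(2))*(r + 5*sqrt(2))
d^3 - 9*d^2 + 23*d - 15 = (d - 5)*(d - 3)*(d - 1)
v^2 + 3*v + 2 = (v + 1)*(v + 2)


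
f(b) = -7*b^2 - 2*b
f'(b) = -14*b - 2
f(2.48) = -48.01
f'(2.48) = -36.72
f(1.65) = -22.36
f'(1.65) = -25.10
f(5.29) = -206.47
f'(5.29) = -76.06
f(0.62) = -3.93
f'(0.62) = -10.68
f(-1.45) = -11.82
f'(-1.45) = 18.30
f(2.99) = -68.56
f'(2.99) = -43.86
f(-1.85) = -20.26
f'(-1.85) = 23.90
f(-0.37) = -0.22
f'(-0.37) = 3.18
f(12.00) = -1032.00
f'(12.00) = -170.00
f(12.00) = -1032.00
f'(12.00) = -170.00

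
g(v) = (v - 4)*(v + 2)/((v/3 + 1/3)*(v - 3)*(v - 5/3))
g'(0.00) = -0.88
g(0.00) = -4.80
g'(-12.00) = -0.01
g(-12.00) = -0.21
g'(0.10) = -1.44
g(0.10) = -4.92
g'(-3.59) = 0.01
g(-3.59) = -0.40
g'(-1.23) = 25.88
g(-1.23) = 4.29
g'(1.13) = -23.95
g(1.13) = -12.61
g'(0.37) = -3.14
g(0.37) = -5.52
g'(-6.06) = -0.03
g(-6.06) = -0.35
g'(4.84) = 0.16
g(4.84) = 0.51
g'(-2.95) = 0.11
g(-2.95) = -0.37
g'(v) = (v - 4)/((v/3 + 1/3)*(v - 3)*(v - 5/3)) - (v - 4)*(v + 2)/((v/3 + 1/3)*(v - 3)*(v - 5/3)^2) - (v - 4)*(v + 2)/((v/3 + 1/3)*(v - 3)^2*(v - 5/3)) + (v + 2)/((v/3 + 1/3)*(v - 3)*(v - 5/3)) - (v - 4)*(v + 2)/(3*(v/3 + 1/3)^2*(v - 3)*(v - 5/3))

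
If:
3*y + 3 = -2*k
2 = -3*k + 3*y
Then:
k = -1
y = -1/3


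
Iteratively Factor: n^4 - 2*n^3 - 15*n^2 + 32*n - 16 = (n + 4)*(n^3 - 6*n^2 + 9*n - 4) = (n - 1)*(n + 4)*(n^2 - 5*n + 4) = (n - 4)*(n - 1)*(n + 4)*(n - 1)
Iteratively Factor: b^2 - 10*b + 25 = (b - 5)*(b - 5)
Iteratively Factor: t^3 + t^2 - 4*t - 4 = (t + 2)*(t^2 - t - 2) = (t - 2)*(t + 2)*(t + 1)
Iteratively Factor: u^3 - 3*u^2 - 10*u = (u)*(u^2 - 3*u - 10) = u*(u + 2)*(u - 5)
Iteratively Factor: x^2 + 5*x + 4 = (x + 1)*(x + 4)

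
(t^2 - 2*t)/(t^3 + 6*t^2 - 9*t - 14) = t/(t^2 + 8*t + 7)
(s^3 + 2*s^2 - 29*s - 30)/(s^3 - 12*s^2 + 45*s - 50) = (s^2 + 7*s + 6)/(s^2 - 7*s + 10)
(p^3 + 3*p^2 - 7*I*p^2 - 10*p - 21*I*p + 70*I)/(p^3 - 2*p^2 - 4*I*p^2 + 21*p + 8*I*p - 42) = (p + 5)/(p + 3*I)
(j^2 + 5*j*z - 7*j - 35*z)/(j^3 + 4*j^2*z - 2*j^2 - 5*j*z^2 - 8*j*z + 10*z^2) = (7 - j)/(-j^2 + j*z + 2*j - 2*z)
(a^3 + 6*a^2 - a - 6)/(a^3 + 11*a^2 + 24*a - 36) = (a + 1)/(a + 6)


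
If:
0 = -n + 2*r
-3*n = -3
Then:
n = 1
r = 1/2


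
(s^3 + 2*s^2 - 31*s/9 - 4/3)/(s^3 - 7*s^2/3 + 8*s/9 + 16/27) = 3*(s + 3)/(3*s - 4)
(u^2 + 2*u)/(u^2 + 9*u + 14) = u/(u + 7)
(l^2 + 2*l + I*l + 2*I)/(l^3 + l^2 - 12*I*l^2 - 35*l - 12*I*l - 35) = (l^2 + l*(2 + I) + 2*I)/(l^3 + l^2*(1 - 12*I) - l*(35 + 12*I) - 35)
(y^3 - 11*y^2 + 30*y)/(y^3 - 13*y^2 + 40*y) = (y - 6)/(y - 8)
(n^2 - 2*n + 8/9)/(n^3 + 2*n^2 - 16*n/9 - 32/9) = (3*n - 2)/(3*n^2 + 10*n + 8)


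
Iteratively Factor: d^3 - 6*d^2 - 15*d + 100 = (d + 4)*(d^2 - 10*d + 25) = (d - 5)*(d + 4)*(d - 5)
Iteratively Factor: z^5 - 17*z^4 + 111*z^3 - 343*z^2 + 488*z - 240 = (z - 1)*(z^4 - 16*z^3 + 95*z^2 - 248*z + 240) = (z - 3)*(z - 1)*(z^3 - 13*z^2 + 56*z - 80) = (z - 4)*(z - 3)*(z - 1)*(z^2 - 9*z + 20) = (z - 4)^2*(z - 3)*(z - 1)*(z - 5)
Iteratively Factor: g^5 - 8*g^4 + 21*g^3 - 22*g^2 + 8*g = (g - 4)*(g^4 - 4*g^3 + 5*g^2 - 2*g) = (g - 4)*(g - 2)*(g^3 - 2*g^2 + g) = g*(g - 4)*(g - 2)*(g^2 - 2*g + 1) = g*(g - 4)*(g - 2)*(g - 1)*(g - 1)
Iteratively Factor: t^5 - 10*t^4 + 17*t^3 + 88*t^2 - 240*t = (t - 4)*(t^4 - 6*t^3 - 7*t^2 + 60*t) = (t - 4)*(t + 3)*(t^3 - 9*t^2 + 20*t) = (t - 5)*(t - 4)*(t + 3)*(t^2 - 4*t) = (t - 5)*(t - 4)^2*(t + 3)*(t)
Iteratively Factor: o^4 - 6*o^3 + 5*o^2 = (o - 5)*(o^3 - o^2) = o*(o - 5)*(o^2 - o) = o^2*(o - 5)*(o - 1)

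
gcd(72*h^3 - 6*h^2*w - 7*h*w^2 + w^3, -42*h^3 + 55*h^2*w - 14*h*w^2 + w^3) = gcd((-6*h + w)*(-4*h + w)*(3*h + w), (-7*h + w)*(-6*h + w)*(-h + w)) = -6*h + w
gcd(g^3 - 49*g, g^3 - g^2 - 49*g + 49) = g^2 - 49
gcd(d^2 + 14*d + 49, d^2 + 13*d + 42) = d + 7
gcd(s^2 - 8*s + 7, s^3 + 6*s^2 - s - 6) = s - 1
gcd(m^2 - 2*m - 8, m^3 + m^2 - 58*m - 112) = m + 2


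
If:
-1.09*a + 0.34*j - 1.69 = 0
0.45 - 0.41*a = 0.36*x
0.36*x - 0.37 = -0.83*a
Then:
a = -0.19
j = 4.36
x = 1.47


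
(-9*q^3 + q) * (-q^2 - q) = 9*q^5 + 9*q^4 - q^3 - q^2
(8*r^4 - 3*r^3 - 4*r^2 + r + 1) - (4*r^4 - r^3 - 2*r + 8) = 4*r^4 - 2*r^3 - 4*r^2 + 3*r - 7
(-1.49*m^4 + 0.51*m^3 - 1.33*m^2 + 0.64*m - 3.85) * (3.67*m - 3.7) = -5.4683*m^5 + 7.3847*m^4 - 6.7681*m^3 + 7.2698*m^2 - 16.4975*m + 14.245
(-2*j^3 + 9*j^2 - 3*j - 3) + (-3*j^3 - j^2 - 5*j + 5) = -5*j^3 + 8*j^2 - 8*j + 2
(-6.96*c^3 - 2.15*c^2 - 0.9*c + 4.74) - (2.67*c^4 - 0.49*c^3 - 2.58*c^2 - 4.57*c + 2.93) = -2.67*c^4 - 6.47*c^3 + 0.43*c^2 + 3.67*c + 1.81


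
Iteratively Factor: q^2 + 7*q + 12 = (q + 4)*(q + 3)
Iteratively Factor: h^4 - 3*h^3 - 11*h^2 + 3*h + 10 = (h - 1)*(h^3 - 2*h^2 - 13*h - 10) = (h - 5)*(h - 1)*(h^2 + 3*h + 2) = (h - 5)*(h - 1)*(h + 2)*(h + 1)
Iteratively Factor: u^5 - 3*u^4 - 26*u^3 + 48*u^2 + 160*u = (u)*(u^4 - 3*u^3 - 26*u^2 + 48*u + 160) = u*(u - 5)*(u^3 + 2*u^2 - 16*u - 32) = u*(u - 5)*(u + 2)*(u^2 - 16) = u*(u - 5)*(u - 4)*(u + 2)*(u + 4)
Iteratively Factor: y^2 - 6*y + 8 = (y - 4)*(y - 2)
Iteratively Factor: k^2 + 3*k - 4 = (k + 4)*(k - 1)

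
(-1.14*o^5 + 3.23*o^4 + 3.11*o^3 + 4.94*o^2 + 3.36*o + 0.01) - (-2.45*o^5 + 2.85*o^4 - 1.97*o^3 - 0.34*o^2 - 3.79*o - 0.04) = 1.31*o^5 + 0.38*o^4 + 5.08*o^3 + 5.28*o^2 + 7.15*o + 0.05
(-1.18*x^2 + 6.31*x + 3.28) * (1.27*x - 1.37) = -1.4986*x^3 + 9.6303*x^2 - 4.4791*x - 4.4936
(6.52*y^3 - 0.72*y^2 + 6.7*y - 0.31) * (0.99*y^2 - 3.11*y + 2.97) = 6.4548*y^5 - 20.99*y^4 + 28.2366*y^3 - 23.2823*y^2 + 20.8631*y - 0.9207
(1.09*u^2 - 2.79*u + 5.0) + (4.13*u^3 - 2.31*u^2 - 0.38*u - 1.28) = 4.13*u^3 - 1.22*u^2 - 3.17*u + 3.72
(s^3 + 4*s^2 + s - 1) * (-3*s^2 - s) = -3*s^5 - 13*s^4 - 7*s^3 + 2*s^2 + s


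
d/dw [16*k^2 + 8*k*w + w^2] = 8*k + 2*w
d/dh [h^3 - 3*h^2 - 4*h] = 3*h^2 - 6*h - 4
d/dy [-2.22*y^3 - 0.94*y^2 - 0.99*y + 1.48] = -6.66*y^2 - 1.88*y - 0.99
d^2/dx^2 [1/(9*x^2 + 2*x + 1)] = 2*(-81*x^2 - 18*x + 4*(9*x + 1)^2 - 9)/(9*x^2 + 2*x + 1)^3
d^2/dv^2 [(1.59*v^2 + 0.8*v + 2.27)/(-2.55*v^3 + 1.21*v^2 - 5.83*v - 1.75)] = (-20.67795*v^6 - 31.212*v^5 - 20.4912899999999*v^4 + 210.411776*v^3 - 199.783722*v^2 + 146.694816*v - 157.337806)/(16.581375*v^9 - 23.604075*v^8 + 124.92909*v^7 - 75.564226*v^6 + 253.224444*v^5 + 40.405068*v^4 + 147.513262*v^3 + 167.32485*v^2 + 53.563125*v + 5.359375)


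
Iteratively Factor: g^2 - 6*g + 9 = (g - 3)*(g - 3)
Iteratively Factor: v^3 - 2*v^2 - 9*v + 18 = (v - 3)*(v^2 + v - 6) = (v - 3)*(v - 2)*(v + 3)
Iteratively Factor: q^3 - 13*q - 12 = (q + 3)*(q^2 - 3*q - 4) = (q + 1)*(q + 3)*(q - 4)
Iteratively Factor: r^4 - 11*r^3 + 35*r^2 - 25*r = (r)*(r^3 - 11*r^2 + 35*r - 25) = r*(r - 1)*(r^2 - 10*r + 25) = r*(r - 5)*(r - 1)*(r - 5)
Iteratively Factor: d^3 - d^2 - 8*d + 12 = (d - 2)*(d^2 + d - 6) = (d - 2)*(d + 3)*(d - 2)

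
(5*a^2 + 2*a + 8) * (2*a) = 10*a^3 + 4*a^2 + 16*a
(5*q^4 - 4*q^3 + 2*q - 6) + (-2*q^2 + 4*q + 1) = 5*q^4 - 4*q^3 - 2*q^2 + 6*q - 5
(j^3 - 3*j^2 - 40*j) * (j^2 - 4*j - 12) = j^5 - 7*j^4 - 40*j^3 + 196*j^2 + 480*j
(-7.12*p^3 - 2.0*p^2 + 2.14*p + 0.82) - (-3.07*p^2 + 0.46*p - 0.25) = -7.12*p^3 + 1.07*p^2 + 1.68*p + 1.07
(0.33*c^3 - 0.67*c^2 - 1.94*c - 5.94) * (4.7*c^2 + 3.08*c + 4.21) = 1.551*c^5 - 2.1326*c^4 - 9.7923*c^3 - 36.7139*c^2 - 26.4626*c - 25.0074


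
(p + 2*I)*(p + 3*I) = p^2 + 5*I*p - 6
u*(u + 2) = u^2 + 2*u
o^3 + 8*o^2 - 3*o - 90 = (o - 3)*(o + 5)*(o + 6)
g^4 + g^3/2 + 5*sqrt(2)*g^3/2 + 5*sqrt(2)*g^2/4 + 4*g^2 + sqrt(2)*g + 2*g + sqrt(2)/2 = (g + 1/2)*(g + sqrt(2)/2)*(g + sqrt(2))^2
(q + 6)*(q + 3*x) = q^2 + 3*q*x + 6*q + 18*x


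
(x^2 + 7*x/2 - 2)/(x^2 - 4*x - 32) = (x - 1/2)/(x - 8)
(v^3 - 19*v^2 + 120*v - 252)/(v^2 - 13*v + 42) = v - 6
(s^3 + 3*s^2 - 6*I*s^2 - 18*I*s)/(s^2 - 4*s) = (s^2 + s*(3 - 6*I) - 18*I)/(s - 4)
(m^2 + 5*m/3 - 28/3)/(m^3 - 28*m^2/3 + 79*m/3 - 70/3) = (m + 4)/(m^2 - 7*m + 10)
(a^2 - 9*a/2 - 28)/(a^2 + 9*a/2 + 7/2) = (a - 8)/(a + 1)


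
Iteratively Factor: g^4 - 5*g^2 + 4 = (g - 2)*(g^3 + 2*g^2 - g - 2) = (g - 2)*(g + 1)*(g^2 + g - 2) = (g - 2)*(g + 1)*(g + 2)*(g - 1)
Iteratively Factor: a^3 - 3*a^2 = (a)*(a^2 - 3*a) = a^2*(a - 3)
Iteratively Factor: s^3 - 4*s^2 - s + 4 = (s - 1)*(s^2 - 3*s - 4) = (s - 4)*(s - 1)*(s + 1)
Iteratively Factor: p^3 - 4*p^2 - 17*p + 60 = (p - 3)*(p^2 - p - 20) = (p - 5)*(p - 3)*(p + 4)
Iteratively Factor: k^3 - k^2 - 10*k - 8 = (k - 4)*(k^2 + 3*k + 2) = (k - 4)*(k + 2)*(k + 1)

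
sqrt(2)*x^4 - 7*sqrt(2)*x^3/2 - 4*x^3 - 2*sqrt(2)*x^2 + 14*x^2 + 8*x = x*(x - 4)*(x - 2*sqrt(2))*(sqrt(2)*x + sqrt(2)/2)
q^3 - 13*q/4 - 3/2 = (q - 2)*(q + 1/2)*(q + 3/2)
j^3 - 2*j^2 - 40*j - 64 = (j - 8)*(j + 2)*(j + 4)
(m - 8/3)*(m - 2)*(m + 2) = m^3 - 8*m^2/3 - 4*m + 32/3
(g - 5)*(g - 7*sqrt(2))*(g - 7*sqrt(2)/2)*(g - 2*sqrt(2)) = g^4 - 25*sqrt(2)*g^3/2 - 5*g^3 + 125*sqrt(2)*g^2/2 + 91*g^2 - 455*g - 98*sqrt(2)*g + 490*sqrt(2)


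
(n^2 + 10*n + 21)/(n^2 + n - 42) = (n + 3)/(n - 6)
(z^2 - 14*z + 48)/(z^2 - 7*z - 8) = (z - 6)/(z + 1)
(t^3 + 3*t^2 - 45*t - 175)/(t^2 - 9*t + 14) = (t^2 + 10*t + 25)/(t - 2)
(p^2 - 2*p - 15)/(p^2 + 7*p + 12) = (p - 5)/(p + 4)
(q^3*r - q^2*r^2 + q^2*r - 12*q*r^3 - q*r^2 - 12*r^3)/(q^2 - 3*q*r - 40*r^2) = r*(-q^3 + q^2*r - q^2 + 12*q*r^2 + q*r + 12*r^2)/(-q^2 + 3*q*r + 40*r^2)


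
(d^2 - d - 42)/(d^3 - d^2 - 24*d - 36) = (-d^2 + d + 42)/(-d^3 + d^2 + 24*d + 36)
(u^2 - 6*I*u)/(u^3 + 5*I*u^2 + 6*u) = (u - 6*I)/(u^2 + 5*I*u + 6)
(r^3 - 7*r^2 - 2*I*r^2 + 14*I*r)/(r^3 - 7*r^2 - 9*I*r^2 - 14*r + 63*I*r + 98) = r/(r - 7*I)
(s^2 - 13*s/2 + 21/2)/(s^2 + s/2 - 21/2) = (2*s - 7)/(2*s + 7)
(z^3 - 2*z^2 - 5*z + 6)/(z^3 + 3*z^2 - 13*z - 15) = (z^2 + z - 2)/(z^2 + 6*z + 5)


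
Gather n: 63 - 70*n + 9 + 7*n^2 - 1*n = 7*n^2 - 71*n + 72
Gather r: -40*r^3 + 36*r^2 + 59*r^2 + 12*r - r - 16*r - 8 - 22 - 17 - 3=-40*r^3 + 95*r^2 - 5*r - 50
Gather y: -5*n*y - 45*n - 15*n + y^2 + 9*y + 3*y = -60*n + y^2 + y*(12 - 5*n)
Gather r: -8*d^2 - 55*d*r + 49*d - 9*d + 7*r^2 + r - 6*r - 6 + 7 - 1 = -8*d^2 + 40*d + 7*r^2 + r*(-55*d - 5)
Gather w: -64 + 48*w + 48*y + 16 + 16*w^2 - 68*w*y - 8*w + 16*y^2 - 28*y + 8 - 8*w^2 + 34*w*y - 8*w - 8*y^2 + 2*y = 8*w^2 + w*(32 - 34*y) + 8*y^2 + 22*y - 40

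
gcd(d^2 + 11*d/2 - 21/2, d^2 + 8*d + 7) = d + 7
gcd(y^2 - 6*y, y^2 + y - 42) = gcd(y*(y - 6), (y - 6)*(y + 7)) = y - 6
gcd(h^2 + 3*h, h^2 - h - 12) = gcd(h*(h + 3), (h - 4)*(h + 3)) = h + 3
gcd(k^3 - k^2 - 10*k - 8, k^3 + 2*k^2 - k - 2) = k^2 + 3*k + 2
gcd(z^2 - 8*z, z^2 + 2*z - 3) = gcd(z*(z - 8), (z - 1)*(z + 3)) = 1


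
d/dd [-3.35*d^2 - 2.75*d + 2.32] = -6.7*d - 2.75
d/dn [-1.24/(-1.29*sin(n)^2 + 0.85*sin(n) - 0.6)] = (1.054 - 3.1992*sin(n))*cos(n)/(1.29*sin(n)^2 - 0.85*sin(n) + 0.6)^2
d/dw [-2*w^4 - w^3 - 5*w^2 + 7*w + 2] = -8*w^3 - 3*w^2 - 10*w + 7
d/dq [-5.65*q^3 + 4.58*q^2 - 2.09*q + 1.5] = -16.95*q^2 + 9.16*q - 2.09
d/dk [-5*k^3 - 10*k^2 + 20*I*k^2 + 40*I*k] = -15*k^2 + k*(-20 + 40*I) + 40*I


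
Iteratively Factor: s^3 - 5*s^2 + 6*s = (s)*(s^2 - 5*s + 6) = s*(s - 3)*(s - 2)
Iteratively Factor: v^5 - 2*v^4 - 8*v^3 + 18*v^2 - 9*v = (v - 1)*(v^4 - v^3 - 9*v^2 + 9*v) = (v - 3)*(v - 1)*(v^3 + 2*v^2 - 3*v) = (v - 3)*(v - 1)^2*(v^2 + 3*v) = (v - 3)*(v - 1)^2*(v + 3)*(v)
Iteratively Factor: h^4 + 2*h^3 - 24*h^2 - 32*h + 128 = (h + 4)*(h^3 - 2*h^2 - 16*h + 32) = (h + 4)^2*(h^2 - 6*h + 8) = (h - 4)*(h + 4)^2*(h - 2)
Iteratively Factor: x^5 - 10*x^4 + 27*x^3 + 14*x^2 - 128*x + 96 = (x - 4)*(x^4 - 6*x^3 + 3*x^2 + 26*x - 24) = (x - 4)*(x - 1)*(x^3 - 5*x^2 - 2*x + 24) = (x - 4)*(x - 1)*(x + 2)*(x^2 - 7*x + 12) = (x - 4)^2*(x - 1)*(x + 2)*(x - 3)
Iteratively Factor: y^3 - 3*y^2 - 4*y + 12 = (y - 3)*(y^2 - 4) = (y - 3)*(y - 2)*(y + 2)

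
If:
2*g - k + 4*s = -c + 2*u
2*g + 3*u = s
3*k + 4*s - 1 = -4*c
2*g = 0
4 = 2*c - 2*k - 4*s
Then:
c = 25/28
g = 0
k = -5/14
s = -3/8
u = -1/8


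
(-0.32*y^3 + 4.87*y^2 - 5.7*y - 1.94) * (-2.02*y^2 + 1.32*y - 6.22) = 0.6464*y^5 - 10.2598*y^4 + 19.9328*y^3 - 33.8966*y^2 + 32.8932*y + 12.0668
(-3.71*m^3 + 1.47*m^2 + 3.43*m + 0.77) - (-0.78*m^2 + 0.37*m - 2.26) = -3.71*m^3 + 2.25*m^2 + 3.06*m + 3.03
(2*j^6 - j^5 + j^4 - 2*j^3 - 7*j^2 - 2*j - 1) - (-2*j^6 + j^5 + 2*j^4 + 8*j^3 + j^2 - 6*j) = 4*j^6 - 2*j^5 - j^4 - 10*j^3 - 8*j^2 + 4*j - 1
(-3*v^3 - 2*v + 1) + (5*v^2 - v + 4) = -3*v^3 + 5*v^2 - 3*v + 5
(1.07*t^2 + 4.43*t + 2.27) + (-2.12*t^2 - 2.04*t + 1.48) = -1.05*t^2 + 2.39*t + 3.75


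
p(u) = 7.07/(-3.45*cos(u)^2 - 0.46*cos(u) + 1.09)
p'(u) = 7.07*(-6.9*sin(u)*cos(u) - 0.46*sin(u))/(-3.45*cos(u)^2 - 0.46*cos(u) + 1.09)^2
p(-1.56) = 6.52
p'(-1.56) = 3.21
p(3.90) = -17.94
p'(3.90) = -142.38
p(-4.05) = 103.95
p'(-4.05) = 4559.57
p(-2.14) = 21.06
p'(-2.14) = -172.14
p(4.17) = 17.32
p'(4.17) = -112.71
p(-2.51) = -8.99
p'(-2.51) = -34.52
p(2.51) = -8.99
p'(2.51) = 34.52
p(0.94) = -18.54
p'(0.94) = -177.80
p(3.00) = -3.85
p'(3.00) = 1.89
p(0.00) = -2.51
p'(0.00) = 0.00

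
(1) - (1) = 0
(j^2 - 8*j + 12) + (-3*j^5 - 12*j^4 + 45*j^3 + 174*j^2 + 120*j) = -3*j^5 - 12*j^4 + 45*j^3 + 175*j^2 + 112*j + 12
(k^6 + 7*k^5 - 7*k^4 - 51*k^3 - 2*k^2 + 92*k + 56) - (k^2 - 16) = k^6 + 7*k^5 - 7*k^4 - 51*k^3 - 3*k^2 + 92*k + 72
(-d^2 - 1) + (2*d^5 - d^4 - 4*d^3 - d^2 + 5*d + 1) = 2*d^5 - d^4 - 4*d^3 - 2*d^2 + 5*d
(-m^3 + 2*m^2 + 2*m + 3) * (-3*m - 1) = 3*m^4 - 5*m^3 - 8*m^2 - 11*m - 3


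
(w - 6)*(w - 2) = w^2 - 8*w + 12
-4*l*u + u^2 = u*(-4*l + u)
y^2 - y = y*(y - 1)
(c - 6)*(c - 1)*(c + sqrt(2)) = c^3 - 7*c^2 + sqrt(2)*c^2 - 7*sqrt(2)*c + 6*c + 6*sqrt(2)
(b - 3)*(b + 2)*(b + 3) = b^3 + 2*b^2 - 9*b - 18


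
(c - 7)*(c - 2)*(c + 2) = c^3 - 7*c^2 - 4*c + 28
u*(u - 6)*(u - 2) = u^3 - 8*u^2 + 12*u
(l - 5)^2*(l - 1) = l^3 - 11*l^2 + 35*l - 25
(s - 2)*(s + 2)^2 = s^3 + 2*s^2 - 4*s - 8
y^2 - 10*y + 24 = (y - 6)*(y - 4)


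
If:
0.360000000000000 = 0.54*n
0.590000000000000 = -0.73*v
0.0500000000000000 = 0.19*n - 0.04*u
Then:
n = 0.67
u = 1.92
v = -0.81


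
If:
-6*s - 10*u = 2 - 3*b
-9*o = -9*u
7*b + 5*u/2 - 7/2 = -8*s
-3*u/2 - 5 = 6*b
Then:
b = -539/978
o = -184/163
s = 2489/1956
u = -184/163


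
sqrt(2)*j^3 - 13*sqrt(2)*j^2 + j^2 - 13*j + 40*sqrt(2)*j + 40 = (j - 8)*(j - 5)*(sqrt(2)*j + 1)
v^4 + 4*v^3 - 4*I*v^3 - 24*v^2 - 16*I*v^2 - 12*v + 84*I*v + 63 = (v - 3)*(v + 7)*(v - 3*I)*(v - I)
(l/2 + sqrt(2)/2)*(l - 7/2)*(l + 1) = l^3/2 - 5*l^2/4 + sqrt(2)*l^2/2 - 5*sqrt(2)*l/4 - 7*l/4 - 7*sqrt(2)/4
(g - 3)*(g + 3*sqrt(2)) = g^2 - 3*g + 3*sqrt(2)*g - 9*sqrt(2)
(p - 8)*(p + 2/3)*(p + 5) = p^3 - 7*p^2/3 - 42*p - 80/3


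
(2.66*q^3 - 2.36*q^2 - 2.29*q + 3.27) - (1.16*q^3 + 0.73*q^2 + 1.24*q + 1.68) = 1.5*q^3 - 3.09*q^2 - 3.53*q + 1.59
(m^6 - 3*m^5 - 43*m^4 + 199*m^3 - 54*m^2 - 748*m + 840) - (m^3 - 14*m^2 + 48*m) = m^6 - 3*m^5 - 43*m^4 + 198*m^3 - 40*m^2 - 796*m + 840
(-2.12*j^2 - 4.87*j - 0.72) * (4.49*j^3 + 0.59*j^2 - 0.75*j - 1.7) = -9.5188*j^5 - 23.1171*j^4 - 4.5161*j^3 + 6.8317*j^2 + 8.819*j + 1.224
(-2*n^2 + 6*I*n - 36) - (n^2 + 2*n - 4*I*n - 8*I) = -3*n^2 - 2*n + 10*I*n - 36 + 8*I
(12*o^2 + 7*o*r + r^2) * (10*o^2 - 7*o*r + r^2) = 120*o^4 - 14*o^3*r - 27*o^2*r^2 + r^4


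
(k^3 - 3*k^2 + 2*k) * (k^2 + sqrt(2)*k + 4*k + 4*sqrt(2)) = k^5 + k^4 + sqrt(2)*k^4 - 10*k^3 + sqrt(2)*k^3 - 10*sqrt(2)*k^2 + 8*k^2 + 8*sqrt(2)*k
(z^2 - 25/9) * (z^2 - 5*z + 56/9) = z^4 - 5*z^3 + 31*z^2/9 + 125*z/9 - 1400/81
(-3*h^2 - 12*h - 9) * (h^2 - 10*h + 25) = -3*h^4 + 18*h^3 + 36*h^2 - 210*h - 225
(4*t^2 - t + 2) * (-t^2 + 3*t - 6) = -4*t^4 + 13*t^3 - 29*t^2 + 12*t - 12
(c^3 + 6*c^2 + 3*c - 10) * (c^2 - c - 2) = c^5 + 5*c^4 - 5*c^3 - 25*c^2 + 4*c + 20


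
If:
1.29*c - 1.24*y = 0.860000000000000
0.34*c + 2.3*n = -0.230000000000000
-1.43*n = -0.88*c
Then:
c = -0.13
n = -0.08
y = -0.83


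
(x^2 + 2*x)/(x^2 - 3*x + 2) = x*(x + 2)/(x^2 - 3*x + 2)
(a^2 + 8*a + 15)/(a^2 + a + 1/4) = 4*(a^2 + 8*a + 15)/(4*a^2 + 4*a + 1)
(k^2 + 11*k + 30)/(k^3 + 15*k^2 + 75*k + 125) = (k + 6)/(k^2 + 10*k + 25)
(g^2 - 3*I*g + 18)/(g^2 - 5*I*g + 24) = (g - 6*I)/(g - 8*I)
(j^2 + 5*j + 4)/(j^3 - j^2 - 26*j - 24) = 1/(j - 6)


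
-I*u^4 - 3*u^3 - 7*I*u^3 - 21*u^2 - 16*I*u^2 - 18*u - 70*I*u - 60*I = (u + 6)*(u - 5*I)*(u + 2*I)*(-I*u - I)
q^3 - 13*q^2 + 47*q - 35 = (q - 7)*(q - 5)*(q - 1)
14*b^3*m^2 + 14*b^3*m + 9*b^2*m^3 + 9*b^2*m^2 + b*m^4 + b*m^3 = m*(2*b + m)*(7*b + m)*(b*m + b)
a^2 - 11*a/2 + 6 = (a - 4)*(a - 3/2)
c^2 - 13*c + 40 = (c - 8)*(c - 5)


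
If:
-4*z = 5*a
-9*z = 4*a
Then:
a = 0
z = 0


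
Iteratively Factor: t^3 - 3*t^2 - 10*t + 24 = (t - 2)*(t^2 - t - 12) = (t - 4)*(t - 2)*(t + 3)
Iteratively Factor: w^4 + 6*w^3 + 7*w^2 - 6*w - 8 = (w + 4)*(w^3 + 2*w^2 - w - 2) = (w + 2)*(w + 4)*(w^2 - 1) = (w - 1)*(w + 2)*(w + 4)*(w + 1)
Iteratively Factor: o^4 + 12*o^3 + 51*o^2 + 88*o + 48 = (o + 4)*(o^3 + 8*o^2 + 19*o + 12) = (o + 4)^2*(o^2 + 4*o + 3) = (o + 1)*(o + 4)^2*(o + 3)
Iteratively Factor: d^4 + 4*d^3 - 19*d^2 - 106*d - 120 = (d - 5)*(d^3 + 9*d^2 + 26*d + 24) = (d - 5)*(d + 4)*(d^2 + 5*d + 6) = (d - 5)*(d + 2)*(d + 4)*(d + 3)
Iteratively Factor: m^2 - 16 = (m - 4)*(m + 4)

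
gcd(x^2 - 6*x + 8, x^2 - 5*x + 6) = x - 2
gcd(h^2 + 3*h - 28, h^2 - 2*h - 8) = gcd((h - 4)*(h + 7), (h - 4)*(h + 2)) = h - 4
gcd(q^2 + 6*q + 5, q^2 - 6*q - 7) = q + 1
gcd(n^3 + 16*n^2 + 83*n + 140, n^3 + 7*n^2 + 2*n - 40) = n^2 + 9*n + 20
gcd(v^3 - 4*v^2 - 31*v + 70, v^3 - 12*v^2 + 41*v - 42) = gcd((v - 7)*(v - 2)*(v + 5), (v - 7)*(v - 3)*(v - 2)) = v^2 - 9*v + 14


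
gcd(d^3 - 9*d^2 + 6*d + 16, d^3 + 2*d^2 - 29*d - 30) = d + 1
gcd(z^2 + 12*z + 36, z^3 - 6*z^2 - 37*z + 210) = z + 6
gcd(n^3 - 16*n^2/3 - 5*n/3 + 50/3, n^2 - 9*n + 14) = n - 2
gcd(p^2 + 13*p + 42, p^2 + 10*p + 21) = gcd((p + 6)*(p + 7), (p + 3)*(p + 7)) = p + 7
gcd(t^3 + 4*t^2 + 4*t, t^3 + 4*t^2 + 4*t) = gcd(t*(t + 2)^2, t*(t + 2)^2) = t^3 + 4*t^2 + 4*t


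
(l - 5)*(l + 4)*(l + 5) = l^3 + 4*l^2 - 25*l - 100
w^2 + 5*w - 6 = (w - 1)*(w + 6)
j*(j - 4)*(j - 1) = j^3 - 5*j^2 + 4*j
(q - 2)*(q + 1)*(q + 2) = q^3 + q^2 - 4*q - 4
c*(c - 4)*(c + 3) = c^3 - c^2 - 12*c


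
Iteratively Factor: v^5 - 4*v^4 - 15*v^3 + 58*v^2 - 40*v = (v)*(v^4 - 4*v^3 - 15*v^2 + 58*v - 40) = v*(v - 5)*(v^3 + v^2 - 10*v + 8) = v*(v - 5)*(v - 1)*(v^2 + 2*v - 8) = v*(v - 5)*(v - 2)*(v - 1)*(v + 4)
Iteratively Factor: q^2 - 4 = (q - 2)*(q + 2)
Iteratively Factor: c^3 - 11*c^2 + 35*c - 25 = (c - 5)*(c^2 - 6*c + 5) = (c - 5)^2*(c - 1)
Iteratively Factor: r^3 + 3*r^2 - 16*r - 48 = (r + 3)*(r^2 - 16) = (r + 3)*(r + 4)*(r - 4)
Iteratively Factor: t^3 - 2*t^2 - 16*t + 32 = (t + 4)*(t^2 - 6*t + 8) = (t - 4)*(t + 4)*(t - 2)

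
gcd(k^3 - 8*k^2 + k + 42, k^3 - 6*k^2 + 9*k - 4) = 1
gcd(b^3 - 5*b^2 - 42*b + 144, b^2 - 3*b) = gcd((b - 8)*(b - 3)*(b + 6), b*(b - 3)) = b - 3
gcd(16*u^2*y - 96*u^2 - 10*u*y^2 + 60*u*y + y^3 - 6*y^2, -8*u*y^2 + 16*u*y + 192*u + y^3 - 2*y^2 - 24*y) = -8*u*y + 48*u + y^2 - 6*y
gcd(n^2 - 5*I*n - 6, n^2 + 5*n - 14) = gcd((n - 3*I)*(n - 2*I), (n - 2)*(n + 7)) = 1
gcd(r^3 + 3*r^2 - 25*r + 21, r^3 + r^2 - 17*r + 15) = r^2 - 4*r + 3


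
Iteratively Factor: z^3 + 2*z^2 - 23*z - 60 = (z + 3)*(z^2 - z - 20) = (z + 3)*(z + 4)*(z - 5)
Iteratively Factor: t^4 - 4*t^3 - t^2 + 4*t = (t)*(t^3 - 4*t^2 - t + 4) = t*(t - 1)*(t^2 - 3*t - 4) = t*(t - 4)*(t - 1)*(t + 1)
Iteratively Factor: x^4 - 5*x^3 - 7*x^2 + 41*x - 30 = (x - 5)*(x^3 - 7*x + 6) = (x - 5)*(x - 2)*(x^2 + 2*x - 3) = (x - 5)*(x - 2)*(x - 1)*(x + 3)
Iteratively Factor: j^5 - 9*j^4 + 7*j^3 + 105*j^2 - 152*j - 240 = (j + 1)*(j^4 - 10*j^3 + 17*j^2 + 88*j - 240) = (j - 4)*(j + 1)*(j^3 - 6*j^2 - 7*j + 60) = (j - 4)*(j + 1)*(j + 3)*(j^2 - 9*j + 20) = (j - 5)*(j - 4)*(j + 1)*(j + 3)*(j - 4)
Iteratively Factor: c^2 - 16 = (c - 4)*(c + 4)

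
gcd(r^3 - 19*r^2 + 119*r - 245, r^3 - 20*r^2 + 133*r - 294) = r^2 - 14*r + 49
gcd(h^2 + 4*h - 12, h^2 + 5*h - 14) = h - 2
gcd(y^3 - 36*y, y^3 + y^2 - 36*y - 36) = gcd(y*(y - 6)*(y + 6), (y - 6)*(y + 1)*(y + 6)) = y^2 - 36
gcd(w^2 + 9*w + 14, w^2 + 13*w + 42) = w + 7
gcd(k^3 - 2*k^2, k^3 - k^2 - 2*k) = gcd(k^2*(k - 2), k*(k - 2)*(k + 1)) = k^2 - 2*k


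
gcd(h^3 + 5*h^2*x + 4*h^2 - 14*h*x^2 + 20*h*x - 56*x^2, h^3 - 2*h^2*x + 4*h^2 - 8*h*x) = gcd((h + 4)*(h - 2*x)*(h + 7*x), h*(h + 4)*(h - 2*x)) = -h^2 + 2*h*x - 4*h + 8*x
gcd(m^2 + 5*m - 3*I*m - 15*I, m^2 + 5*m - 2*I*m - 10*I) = m + 5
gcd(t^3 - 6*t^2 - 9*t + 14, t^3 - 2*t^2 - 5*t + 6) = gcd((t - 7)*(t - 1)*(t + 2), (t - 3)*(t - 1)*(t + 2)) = t^2 + t - 2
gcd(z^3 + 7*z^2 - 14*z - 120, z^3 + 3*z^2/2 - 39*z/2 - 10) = z^2 + z - 20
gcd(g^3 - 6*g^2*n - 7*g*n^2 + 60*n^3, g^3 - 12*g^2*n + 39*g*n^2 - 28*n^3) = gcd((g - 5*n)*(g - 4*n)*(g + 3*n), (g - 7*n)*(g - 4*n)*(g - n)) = g - 4*n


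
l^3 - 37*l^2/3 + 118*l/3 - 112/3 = (l - 8)*(l - 7/3)*(l - 2)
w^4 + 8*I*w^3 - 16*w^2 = w^2*(w + 4*I)^2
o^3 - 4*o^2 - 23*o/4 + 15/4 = (o - 5)*(o - 1/2)*(o + 3/2)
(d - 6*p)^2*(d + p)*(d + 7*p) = d^4 - 4*d^3*p - 53*d^2*p^2 + 204*d*p^3 + 252*p^4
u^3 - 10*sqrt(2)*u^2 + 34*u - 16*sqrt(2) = (u - 8*sqrt(2))*(u - sqrt(2))^2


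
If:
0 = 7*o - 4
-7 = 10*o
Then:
No Solution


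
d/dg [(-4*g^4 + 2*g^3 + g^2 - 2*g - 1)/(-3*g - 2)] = (36*g^4 + 20*g^3 - 15*g^2 - 4*g + 1)/(9*g^2 + 12*g + 4)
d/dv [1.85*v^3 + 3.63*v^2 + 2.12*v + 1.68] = 5.55*v^2 + 7.26*v + 2.12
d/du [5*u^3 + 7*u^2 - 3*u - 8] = 15*u^2 + 14*u - 3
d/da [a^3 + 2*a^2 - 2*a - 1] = 3*a^2 + 4*a - 2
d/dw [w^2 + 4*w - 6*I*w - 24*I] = 2*w + 4 - 6*I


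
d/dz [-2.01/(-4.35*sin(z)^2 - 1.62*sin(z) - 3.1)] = -(17.487*sin(z) + 3.2562)*cos(z)/(4.35*sin(z)^2 + 1.62*sin(z) + 3.1)^2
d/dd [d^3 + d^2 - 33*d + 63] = 3*d^2 + 2*d - 33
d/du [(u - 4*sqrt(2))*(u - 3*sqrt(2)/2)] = 2*u - 11*sqrt(2)/2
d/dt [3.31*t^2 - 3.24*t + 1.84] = 6.62*t - 3.24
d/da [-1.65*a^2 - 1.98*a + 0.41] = -3.3*a - 1.98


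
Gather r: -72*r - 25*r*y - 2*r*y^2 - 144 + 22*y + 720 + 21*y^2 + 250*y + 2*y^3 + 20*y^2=r*(-2*y^2 - 25*y - 72) + 2*y^3 + 41*y^2 + 272*y + 576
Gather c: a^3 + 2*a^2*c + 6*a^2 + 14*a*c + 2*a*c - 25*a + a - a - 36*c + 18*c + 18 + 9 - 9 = a^3 + 6*a^2 - 25*a + c*(2*a^2 + 16*a - 18) + 18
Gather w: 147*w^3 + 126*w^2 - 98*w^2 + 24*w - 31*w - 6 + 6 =147*w^3 + 28*w^2 - 7*w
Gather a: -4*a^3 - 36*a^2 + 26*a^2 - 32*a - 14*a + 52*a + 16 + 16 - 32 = -4*a^3 - 10*a^2 + 6*a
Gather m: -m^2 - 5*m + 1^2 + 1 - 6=-m^2 - 5*m - 4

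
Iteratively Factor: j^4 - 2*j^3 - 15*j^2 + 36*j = (j)*(j^3 - 2*j^2 - 15*j + 36) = j*(j - 3)*(j^2 + j - 12) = j*(j - 3)*(j + 4)*(j - 3)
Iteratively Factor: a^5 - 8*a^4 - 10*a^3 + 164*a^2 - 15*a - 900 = (a - 4)*(a^4 - 4*a^3 - 26*a^2 + 60*a + 225) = (a - 5)*(a - 4)*(a^3 + a^2 - 21*a - 45) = (a - 5)*(a - 4)*(a + 3)*(a^2 - 2*a - 15) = (a - 5)*(a - 4)*(a + 3)^2*(a - 5)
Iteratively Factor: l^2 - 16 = (l - 4)*(l + 4)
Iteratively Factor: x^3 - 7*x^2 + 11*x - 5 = (x - 5)*(x^2 - 2*x + 1) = (x - 5)*(x - 1)*(x - 1)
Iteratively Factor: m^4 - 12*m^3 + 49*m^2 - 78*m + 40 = (m - 1)*(m^3 - 11*m^2 + 38*m - 40) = (m - 2)*(m - 1)*(m^2 - 9*m + 20) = (m - 5)*(m - 2)*(m - 1)*(m - 4)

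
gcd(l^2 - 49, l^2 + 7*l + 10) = 1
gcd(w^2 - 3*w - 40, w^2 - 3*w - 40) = w^2 - 3*w - 40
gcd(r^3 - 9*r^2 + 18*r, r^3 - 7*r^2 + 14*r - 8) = 1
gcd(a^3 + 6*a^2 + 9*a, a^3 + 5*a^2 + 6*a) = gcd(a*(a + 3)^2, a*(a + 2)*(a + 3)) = a^2 + 3*a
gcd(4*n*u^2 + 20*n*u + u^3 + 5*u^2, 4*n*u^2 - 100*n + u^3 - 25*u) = 4*n*u + 20*n + u^2 + 5*u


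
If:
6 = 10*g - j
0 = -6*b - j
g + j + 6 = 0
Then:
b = 1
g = 0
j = -6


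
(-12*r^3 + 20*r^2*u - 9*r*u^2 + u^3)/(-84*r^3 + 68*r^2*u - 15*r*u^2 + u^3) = (r - u)/(7*r - u)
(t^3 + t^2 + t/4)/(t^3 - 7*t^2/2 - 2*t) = (t + 1/2)/(t - 4)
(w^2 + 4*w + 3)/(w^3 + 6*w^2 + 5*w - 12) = (w + 1)/(w^2 + 3*w - 4)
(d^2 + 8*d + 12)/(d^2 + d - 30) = (d + 2)/(d - 5)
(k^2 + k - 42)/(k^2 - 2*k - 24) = (k + 7)/(k + 4)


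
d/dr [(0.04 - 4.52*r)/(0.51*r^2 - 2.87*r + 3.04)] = (2.3052*r^2 - 0.0408000000000008*r - 13.626)/(0.2601*r^4 - 2.9274*r^3 + 11.3377*r^2 - 17.4496*r + 9.2416)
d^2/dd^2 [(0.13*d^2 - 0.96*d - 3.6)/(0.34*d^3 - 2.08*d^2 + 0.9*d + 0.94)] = (0.030056*d^6 - 0.665856*d^5 - 1.159128*d^4 + 32.9206*d^3 - 94.852992*d^2 + 36.076608*d - 18.055384)/(0.039304*d^9 - 0.721344*d^8 + 4.725048*d^7 - 12.4918*d^6 + 8.518872*d^5 + 8.871888*d^4 - 8.927808*d^3 - 3.229464*d^2 + 2.38572*d + 0.830584)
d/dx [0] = 0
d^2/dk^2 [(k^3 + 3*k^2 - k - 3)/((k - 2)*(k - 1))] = 30/(k^3 - 6*k^2 + 12*k - 8)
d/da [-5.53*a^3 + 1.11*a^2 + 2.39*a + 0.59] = -16.59*a^2 + 2.22*a + 2.39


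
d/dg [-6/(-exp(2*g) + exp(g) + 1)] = (6 - 12*exp(g))*exp(g)/(-exp(2*g) + exp(g) + 1)^2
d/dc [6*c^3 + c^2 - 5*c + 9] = 18*c^2 + 2*c - 5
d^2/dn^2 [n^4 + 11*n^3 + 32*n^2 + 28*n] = 12*n^2 + 66*n + 64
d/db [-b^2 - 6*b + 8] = -2*b - 6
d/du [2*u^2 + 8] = 4*u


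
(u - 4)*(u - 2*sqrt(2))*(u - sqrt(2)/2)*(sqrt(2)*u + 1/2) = sqrt(2)*u^4 - 4*sqrt(2)*u^3 - 9*u^3/2 + 3*sqrt(2)*u^2/4 + 18*u^2 - 3*sqrt(2)*u + u - 4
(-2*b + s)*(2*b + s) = -4*b^2 + s^2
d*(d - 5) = d^2 - 5*d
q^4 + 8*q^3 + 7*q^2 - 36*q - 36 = (q - 2)*(q + 1)*(q + 3)*(q + 6)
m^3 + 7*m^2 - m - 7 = (m - 1)*(m + 1)*(m + 7)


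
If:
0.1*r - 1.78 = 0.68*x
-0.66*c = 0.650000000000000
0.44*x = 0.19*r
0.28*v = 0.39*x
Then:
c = -0.98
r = -9.19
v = -5.53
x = -3.97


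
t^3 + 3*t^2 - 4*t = t*(t - 1)*(t + 4)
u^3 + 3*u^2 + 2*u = u*(u + 1)*(u + 2)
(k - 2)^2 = k^2 - 4*k + 4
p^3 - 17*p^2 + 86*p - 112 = (p - 8)*(p - 7)*(p - 2)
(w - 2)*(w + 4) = w^2 + 2*w - 8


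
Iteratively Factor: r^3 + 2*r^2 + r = (r + 1)*(r^2 + r) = (r + 1)^2*(r)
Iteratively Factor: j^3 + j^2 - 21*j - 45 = (j + 3)*(j^2 - 2*j - 15) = (j - 5)*(j + 3)*(j + 3)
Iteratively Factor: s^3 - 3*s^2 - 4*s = (s - 4)*(s^2 + s) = (s - 4)*(s + 1)*(s)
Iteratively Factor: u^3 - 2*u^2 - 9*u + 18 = (u - 2)*(u^2 - 9) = (u - 3)*(u - 2)*(u + 3)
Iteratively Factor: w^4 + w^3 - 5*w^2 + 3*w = (w - 1)*(w^3 + 2*w^2 - 3*w) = (w - 1)^2*(w^2 + 3*w) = w*(w - 1)^2*(w + 3)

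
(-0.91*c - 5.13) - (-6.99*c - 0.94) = 6.08*c - 4.19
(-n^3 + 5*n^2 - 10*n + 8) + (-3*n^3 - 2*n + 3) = -4*n^3 + 5*n^2 - 12*n + 11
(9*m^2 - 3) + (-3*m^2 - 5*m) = 6*m^2 - 5*m - 3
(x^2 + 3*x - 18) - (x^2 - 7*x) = 10*x - 18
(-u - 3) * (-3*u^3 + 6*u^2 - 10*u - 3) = 3*u^4 + 3*u^3 - 8*u^2 + 33*u + 9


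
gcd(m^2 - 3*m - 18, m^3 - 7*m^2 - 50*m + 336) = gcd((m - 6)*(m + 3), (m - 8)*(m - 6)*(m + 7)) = m - 6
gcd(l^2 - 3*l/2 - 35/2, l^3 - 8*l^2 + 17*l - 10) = l - 5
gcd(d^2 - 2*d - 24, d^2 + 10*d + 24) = d + 4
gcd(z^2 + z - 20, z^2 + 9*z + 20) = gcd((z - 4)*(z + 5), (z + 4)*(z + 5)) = z + 5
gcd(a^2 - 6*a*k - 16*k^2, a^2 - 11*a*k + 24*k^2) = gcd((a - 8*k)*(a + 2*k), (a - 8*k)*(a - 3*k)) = a - 8*k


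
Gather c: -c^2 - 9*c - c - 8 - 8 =-c^2 - 10*c - 16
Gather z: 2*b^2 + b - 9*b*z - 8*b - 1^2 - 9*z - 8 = 2*b^2 - 7*b + z*(-9*b - 9) - 9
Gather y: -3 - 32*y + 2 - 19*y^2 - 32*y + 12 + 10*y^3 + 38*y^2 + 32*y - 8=10*y^3 + 19*y^2 - 32*y + 3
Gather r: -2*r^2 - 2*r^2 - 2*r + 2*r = -4*r^2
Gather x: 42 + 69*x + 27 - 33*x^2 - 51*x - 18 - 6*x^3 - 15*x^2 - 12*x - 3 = -6*x^3 - 48*x^2 + 6*x + 48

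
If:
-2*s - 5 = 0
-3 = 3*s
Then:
No Solution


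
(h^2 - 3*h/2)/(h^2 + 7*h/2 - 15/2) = h/(h + 5)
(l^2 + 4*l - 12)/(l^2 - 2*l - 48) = (l - 2)/(l - 8)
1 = 1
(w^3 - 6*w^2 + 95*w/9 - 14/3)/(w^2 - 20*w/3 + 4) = (w^2 - 16*w/3 + 7)/(w - 6)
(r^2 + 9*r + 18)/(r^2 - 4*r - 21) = (r + 6)/(r - 7)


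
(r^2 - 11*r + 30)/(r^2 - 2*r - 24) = (r - 5)/(r + 4)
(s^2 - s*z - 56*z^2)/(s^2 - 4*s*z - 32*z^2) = (s + 7*z)/(s + 4*z)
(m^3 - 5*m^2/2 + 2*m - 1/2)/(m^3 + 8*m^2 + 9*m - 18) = (2*m^2 - 3*m + 1)/(2*(m^2 + 9*m + 18))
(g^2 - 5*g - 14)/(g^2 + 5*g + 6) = (g - 7)/(g + 3)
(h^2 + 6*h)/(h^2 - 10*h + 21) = h*(h + 6)/(h^2 - 10*h + 21)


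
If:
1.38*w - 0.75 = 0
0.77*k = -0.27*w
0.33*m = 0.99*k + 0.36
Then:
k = -0.19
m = 0.52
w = 0.54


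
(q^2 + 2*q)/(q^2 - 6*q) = (q + 2)/(q - 6)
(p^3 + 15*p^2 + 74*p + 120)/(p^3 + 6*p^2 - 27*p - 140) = (p^2 + 11*p + 30)/(p^2 + 2*p - 35)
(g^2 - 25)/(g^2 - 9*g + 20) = (g + 5)/(g - 4)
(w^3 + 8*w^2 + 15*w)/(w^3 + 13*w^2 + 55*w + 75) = w/(w + 5)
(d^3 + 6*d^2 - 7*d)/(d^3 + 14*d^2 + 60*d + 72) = d*(d^2 + 6*d - 7)/(d^3 + 14*d^2 + 60*d + 72)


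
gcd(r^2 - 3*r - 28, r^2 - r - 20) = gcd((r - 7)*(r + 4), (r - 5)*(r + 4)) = r + 4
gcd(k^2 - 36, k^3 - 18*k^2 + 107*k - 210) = k - 6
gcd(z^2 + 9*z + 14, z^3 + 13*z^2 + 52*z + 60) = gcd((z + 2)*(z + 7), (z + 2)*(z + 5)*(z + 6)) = z + 2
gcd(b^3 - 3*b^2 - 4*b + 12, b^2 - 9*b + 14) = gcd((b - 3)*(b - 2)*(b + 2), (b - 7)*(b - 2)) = b - 2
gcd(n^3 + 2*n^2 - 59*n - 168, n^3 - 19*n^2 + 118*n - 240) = n - 8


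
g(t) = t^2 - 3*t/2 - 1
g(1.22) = -1.34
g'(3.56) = 5.62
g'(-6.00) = -13.50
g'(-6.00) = -13.50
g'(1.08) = 0.66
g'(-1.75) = -5.00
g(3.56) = 6.33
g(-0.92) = 1.23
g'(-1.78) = -5.06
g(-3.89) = 19.97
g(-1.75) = 4.69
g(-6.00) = 44.00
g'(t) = 2*t - 3/2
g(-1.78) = 4.84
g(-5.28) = 34.80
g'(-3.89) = -9.28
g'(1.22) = 0.94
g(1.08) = -1.45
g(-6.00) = 44.00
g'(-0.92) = -3.34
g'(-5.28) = -12.06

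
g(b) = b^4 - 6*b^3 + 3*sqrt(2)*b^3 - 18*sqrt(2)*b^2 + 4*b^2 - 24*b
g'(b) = 4*b^3 - 18*b^2 + 9*sqrt(2)*b^2 - 36*sqrt(2)*b + 8*b - 24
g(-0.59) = 7.17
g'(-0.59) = -1.34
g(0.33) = -10.31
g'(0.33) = -38.59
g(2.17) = -148.90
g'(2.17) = -101.07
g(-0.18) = 3.64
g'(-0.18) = -16.47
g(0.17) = -4.71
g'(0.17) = -31.43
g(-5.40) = 630.97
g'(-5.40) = -575.87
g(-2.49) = -7.70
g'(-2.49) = -11.59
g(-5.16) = 502.93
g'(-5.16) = -492.50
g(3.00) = -231.55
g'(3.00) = -92.18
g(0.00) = 0.00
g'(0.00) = -24.00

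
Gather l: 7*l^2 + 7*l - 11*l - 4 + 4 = 7*l^2 - 4*l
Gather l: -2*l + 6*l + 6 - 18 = 4*l - 12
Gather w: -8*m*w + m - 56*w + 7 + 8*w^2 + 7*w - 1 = m + 8*w^2 + w*(-8*m - 49) + 6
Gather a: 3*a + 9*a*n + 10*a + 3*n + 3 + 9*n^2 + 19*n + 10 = a*(9*n + 13) + 9*n^2 + 22*n + 13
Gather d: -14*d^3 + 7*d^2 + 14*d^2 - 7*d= -14*d^3 + 21*d^2 - 7*d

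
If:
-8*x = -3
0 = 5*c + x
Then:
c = -3/40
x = 3/8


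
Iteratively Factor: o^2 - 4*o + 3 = (o - 3)*(o - 1)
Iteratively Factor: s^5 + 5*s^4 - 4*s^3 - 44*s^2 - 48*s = (s)*(s^4 + 5*s^3 - 4*s^2 - 44*s - 48) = s*(s + 2)*(s^3 + 3*s^2 - 10*s - 24) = s*(s - 3)*(s + 2)*(s^2 + 6*s + 8) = s*(s - 3)*(s + 2)*(s + 4)*(s + 2)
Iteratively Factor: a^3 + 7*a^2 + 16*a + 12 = (a + 2)*(a^2 + 5*a + 6) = (a + 2)*(a + 3)*(a + 2)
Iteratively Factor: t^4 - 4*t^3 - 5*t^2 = (t + 1)*(t^3 - 5*t^2) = (t - 5)*(t + 1)*(t^2) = t*(t - 5)*(t + 1)*(t)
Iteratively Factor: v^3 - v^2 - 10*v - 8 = (v - 4)*(v^2 + 3*v + 2) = (v - 4)*(v + 2)*(v + 1)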